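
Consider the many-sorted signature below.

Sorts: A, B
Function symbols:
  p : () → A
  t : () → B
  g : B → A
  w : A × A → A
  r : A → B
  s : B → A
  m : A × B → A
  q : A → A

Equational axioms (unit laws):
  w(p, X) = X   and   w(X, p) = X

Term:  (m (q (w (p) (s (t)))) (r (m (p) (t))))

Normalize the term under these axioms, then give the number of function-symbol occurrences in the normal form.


size = 8

1. (m (q (w (p) (s (t)))) (r (m (p) (t))))  →  (m (q (s (t))) (r (m (p) (t))))
normal form: (m (q (s (t))) (r (m (p) (t))))


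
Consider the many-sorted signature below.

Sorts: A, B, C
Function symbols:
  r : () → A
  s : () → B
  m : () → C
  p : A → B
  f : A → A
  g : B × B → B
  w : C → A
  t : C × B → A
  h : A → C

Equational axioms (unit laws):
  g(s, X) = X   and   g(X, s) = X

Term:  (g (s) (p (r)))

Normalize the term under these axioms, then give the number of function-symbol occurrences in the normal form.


size = 2

1. (g (s) (p (r)))  →  (p (r))
normal form: (p (r))


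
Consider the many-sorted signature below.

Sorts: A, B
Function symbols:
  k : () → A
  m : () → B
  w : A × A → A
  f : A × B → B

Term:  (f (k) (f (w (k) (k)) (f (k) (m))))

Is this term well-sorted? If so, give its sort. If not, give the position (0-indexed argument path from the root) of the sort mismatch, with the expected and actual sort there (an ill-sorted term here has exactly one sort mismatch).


well-sorted; sort = B

  (k) : A
      (k) : A
      (k) : A
    (w (k) (k)) : A
      (k) : A
      (m) : B
    (f (k) (m)) : B
  (f (w (k) (k)) (f (k) (m))) : B
(f (k) (f (w (k) (k)) (f (k) (m)))) : B


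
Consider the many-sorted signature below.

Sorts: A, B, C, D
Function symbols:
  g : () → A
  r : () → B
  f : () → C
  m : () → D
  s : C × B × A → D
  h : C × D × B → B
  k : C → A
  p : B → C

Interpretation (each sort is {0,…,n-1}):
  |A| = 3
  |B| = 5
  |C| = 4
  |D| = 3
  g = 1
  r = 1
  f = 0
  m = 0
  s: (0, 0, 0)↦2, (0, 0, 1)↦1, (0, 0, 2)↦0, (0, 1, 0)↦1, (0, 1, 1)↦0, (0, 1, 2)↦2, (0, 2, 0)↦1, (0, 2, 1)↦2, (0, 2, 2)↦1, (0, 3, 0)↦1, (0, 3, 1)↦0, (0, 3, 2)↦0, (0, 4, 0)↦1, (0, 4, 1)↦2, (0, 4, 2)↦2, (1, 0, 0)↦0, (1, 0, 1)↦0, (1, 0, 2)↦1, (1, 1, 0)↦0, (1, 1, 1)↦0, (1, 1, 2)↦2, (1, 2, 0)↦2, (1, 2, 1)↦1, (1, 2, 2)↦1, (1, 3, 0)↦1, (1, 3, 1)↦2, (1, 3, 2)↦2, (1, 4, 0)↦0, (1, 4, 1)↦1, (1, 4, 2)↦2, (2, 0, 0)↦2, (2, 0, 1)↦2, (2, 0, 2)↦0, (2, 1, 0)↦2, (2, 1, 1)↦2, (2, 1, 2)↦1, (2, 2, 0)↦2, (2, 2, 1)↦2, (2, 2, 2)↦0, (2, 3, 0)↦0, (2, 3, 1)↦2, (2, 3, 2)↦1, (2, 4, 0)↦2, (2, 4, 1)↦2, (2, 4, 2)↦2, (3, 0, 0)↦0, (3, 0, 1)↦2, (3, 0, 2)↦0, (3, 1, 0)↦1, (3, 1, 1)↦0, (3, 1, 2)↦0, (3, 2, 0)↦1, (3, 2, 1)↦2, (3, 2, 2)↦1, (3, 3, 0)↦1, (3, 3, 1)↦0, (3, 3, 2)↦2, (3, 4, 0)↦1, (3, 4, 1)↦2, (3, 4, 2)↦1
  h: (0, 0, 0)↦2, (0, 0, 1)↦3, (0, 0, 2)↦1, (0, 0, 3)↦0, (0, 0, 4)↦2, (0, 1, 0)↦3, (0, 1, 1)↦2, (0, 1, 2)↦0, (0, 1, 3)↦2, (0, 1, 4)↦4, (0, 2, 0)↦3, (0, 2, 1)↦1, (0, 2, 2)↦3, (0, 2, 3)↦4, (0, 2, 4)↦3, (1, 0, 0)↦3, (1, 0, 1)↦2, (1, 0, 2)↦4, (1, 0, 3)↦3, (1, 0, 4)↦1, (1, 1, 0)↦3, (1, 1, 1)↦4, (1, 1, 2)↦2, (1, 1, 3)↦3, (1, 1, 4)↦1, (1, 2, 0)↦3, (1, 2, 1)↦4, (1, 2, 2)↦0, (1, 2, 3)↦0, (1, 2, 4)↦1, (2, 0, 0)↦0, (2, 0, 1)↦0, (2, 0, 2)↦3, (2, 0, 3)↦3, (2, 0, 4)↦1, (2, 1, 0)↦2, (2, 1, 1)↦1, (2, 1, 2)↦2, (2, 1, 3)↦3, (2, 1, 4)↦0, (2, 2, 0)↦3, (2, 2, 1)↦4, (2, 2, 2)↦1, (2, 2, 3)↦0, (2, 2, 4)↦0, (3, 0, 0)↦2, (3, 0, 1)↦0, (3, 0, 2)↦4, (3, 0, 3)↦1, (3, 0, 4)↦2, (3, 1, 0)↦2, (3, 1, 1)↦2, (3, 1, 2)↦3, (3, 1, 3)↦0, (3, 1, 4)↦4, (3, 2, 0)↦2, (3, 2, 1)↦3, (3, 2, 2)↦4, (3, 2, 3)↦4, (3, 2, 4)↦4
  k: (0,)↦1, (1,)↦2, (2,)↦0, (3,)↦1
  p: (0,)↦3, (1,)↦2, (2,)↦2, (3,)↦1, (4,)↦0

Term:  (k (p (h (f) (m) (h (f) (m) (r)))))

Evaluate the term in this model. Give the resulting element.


  f = 0
  m = 0
  f = 0
  m = 0
  r = 1
  (h (f) (m) (r)) = h(0, 0, 1) = 3
  (h (f) (m) (h (f) (m) (r))) = h(0, 0, 3) = 0
  (p (h (f) (m) (h (f) (m) (r)))) = p(0,) = 3
  (k (p (h (f) (m) (h (f) (m) (r))))) = k(3,) = 1

value = 1


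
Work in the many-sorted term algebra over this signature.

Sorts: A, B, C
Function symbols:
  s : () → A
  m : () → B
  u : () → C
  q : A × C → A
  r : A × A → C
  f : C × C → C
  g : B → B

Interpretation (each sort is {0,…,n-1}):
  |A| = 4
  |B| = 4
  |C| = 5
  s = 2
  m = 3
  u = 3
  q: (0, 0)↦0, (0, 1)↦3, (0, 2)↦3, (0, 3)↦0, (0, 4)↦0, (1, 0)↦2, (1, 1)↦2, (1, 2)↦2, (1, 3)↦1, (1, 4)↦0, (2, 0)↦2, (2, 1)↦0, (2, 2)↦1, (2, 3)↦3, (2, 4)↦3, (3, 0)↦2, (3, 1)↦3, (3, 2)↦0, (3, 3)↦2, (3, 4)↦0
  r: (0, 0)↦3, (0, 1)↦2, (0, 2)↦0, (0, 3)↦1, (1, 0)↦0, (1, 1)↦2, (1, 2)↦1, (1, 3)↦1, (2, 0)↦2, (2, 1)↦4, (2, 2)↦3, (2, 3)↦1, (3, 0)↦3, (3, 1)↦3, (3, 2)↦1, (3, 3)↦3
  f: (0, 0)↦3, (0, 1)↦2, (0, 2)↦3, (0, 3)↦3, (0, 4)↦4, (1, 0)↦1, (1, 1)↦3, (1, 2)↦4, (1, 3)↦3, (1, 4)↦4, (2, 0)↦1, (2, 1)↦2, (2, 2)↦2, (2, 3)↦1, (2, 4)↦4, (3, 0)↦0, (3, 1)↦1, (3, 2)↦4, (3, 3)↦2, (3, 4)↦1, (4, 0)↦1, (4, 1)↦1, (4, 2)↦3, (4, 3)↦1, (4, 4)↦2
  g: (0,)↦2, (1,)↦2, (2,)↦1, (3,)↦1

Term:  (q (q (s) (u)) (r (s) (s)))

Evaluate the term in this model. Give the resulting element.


  s = 2
  u = 3
  (q (s) (u)) = q(2, 3) = 3
  s = 2
  s = 2
  (r (s) (s)) = r(2, 2) = 3
  (q (q (s) (u)) (r (s) (s))) = q(3, 3) = 2

value = 2


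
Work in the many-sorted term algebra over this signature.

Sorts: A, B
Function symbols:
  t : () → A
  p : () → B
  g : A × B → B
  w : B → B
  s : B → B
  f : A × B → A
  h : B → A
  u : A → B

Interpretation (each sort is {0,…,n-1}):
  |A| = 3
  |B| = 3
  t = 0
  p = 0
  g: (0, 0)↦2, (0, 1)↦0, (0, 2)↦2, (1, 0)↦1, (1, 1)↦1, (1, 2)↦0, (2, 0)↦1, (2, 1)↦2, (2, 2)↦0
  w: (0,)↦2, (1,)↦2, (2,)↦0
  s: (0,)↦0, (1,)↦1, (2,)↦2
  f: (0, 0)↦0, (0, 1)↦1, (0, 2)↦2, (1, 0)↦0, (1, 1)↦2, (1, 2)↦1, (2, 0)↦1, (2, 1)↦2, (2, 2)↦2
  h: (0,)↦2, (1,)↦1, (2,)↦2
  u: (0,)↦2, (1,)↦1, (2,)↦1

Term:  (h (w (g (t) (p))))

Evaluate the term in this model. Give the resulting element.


value = 2

  t = 0
  p = 0
  (g (t) (p)) = g(0, 0) = 2
  (w (g (t) (p))) = w(2,) = 0
  (h (w (g (t) (p)))) = h(0,) = 2


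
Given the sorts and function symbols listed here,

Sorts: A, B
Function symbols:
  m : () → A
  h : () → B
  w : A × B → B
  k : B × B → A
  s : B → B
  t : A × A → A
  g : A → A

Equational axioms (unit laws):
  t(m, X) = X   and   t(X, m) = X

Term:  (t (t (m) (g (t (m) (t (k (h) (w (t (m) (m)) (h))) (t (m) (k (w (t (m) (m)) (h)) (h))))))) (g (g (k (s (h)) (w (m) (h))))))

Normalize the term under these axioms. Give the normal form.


1. (t (t (m) (g (t (m) (t (k (h) (w (t (m) (m)) (h))) (t (m) (k (w (t (m) (m)) (h)) (h))))))) (g (g (k (s (h)) (w (m) (h))))))  →  (t (g (t (m) (t (k (h) (w (t (m) (m)) (h))) (t (m) (k (w (t (m) (m)) (h)) (h)))))) (g (g (k (s (h)) (w (m) (h))))))
2. (t (g (t (m) (t (k (h) (w (t (m) (m)) (h))) (t (m) (k (w (t (m) (m)) (h)) (h)))))) (g (g (k (s (h)) (w (m) (h))))))  →  (t (g (t (k (h) (w (t (m) (m)) (h))) (t (m) (k (w (t (m) (m)) (h)) (h))))) (g (g (k (s (h)) (w (m) (h))))))
3. (t (g (t (k (h) (w (t (m) (m)) (h))) (t (m) (k (w (t (m) (m)) (h)) (h))))) (g (g (k (s (h)) (w (m) (h))))))  →  (t (g (t (k (h) (w (m) (h))) (t (m) (k (w (t (m) (m)) (h)) (h))))) (g (g (k (s (h)) (w (m) (h))))))
4. (t (g (t (k (h) (w (m) (h))) (t (m) (k (w (t (m) (m)) (h)) (h))))) (g (g (k (s (h)) (w (m) (h))))))  →  (t (g (t (k (h) (w (m) (h))) (k (w (t (m) (m)) (h)) (h)))) (g (g (k (s (h)) (w (m) (h))))))
5. (t (g (t (k (h) (w (m) (h))) (k (w (t (m) (m)) (h)) (h)))) (g (g (k (s (h)) (w (m) (h))))))  →  (t (g (t (k (h) (w (m) (h))) (k (w (m) (h)) (h)))) (g (g (k (s (h)) (w (m) (h))))))

normal form = (t (g (t (k (h) (w (m) (h))) (k (w (m) (h)) (h)))) (g (g (k (s (h)) (w (m) (h))))))


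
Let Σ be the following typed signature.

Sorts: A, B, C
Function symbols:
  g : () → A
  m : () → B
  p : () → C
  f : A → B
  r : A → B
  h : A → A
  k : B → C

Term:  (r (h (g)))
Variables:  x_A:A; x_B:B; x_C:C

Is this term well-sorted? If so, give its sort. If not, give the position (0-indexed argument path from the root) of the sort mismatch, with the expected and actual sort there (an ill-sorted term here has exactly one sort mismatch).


    (g) : A
  (h (g)) : A
(r (h (g))) : B

well-sorted; sort = B


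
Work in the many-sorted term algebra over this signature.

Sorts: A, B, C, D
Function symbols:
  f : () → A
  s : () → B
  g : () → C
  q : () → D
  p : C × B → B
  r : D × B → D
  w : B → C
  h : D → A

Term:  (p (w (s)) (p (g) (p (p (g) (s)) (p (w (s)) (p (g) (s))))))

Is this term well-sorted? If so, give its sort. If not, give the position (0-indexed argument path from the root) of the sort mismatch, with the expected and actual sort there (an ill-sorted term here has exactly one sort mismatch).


    (s) : B
  (w (s)) : C
    (g) : C
        (g) : C
        (s) : B
      (p (g) (s)) : B
          (s) : B
        (w (s)) : C
          (g) : C
          (s) : B
        (p (g) (s)) : B
      (p (w (s)) (p (g) (s))) : B
    (p (p (g) (s)) (p (w (s)) (p (g) (s)))) : ✗ arg 0 at [1, 1, 0] has sort B, expected C

ill-sorted at position [1, 1, 0]: expected C, got B


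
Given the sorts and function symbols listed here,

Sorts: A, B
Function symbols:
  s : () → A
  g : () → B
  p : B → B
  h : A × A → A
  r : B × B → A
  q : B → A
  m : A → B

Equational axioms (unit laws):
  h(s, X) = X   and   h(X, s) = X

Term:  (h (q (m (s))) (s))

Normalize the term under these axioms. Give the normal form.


normal form = (q (m (s)))

1. (h (q (m (s))) (s))  →  (q (m (s)))


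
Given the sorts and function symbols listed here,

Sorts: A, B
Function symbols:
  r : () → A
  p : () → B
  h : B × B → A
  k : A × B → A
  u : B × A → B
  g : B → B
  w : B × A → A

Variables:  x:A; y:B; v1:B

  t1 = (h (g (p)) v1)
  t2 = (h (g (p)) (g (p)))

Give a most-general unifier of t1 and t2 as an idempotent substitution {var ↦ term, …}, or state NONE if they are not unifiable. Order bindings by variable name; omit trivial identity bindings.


{v1 ↦ (g (p))}


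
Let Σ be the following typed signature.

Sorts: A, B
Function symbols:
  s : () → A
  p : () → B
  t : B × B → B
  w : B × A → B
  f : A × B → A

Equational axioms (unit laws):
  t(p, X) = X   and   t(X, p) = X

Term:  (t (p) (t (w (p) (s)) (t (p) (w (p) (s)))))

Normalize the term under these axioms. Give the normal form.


1. (t (p) (t (w (p) (s)) (t (p) (w (p) (s)))))  →  (t (w (p) (s)) (t (p) (w (p) (s))))
2. (t (w (p) (s)) (t (p) (w (p) (s))))  →  (t (w (p) (s)) (w (p) (s)))

normal form = (t (w (p) (s)) (w (p) (s)))


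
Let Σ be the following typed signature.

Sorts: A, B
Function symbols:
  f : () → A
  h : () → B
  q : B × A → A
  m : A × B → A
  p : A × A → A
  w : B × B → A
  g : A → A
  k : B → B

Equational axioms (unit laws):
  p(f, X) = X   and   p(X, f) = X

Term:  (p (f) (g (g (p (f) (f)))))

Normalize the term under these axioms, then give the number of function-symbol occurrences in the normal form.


size = 3

1. (p (f) (g (g (p (f) (f)))))  →  (g (g (p (f) (f))))
2. (g (g (p (f) (f))))  →  (g (g (f)))
normal form: (g (g (f)))


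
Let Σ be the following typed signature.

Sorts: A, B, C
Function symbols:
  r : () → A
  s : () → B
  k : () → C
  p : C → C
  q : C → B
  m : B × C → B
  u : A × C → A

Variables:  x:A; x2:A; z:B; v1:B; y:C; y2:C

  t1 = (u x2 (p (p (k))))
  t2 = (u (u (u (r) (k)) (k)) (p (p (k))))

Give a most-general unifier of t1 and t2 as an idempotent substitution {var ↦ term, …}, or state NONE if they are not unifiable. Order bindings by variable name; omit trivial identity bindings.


{x2 ↦ (u (u (r) (k)) (k))}


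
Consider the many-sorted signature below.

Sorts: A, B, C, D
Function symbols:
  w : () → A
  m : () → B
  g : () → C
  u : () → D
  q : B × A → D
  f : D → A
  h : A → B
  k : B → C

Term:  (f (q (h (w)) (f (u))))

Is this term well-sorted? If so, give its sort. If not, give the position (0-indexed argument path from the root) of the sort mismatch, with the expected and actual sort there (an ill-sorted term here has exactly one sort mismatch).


well-sorted; sort = A

      (w) : A
    (h (w)) : B
      (u) : D
    (f (u)) : A
  (q (h (w)) (f (u))) : D
(f (q (h (w)) (f (u)))) : A


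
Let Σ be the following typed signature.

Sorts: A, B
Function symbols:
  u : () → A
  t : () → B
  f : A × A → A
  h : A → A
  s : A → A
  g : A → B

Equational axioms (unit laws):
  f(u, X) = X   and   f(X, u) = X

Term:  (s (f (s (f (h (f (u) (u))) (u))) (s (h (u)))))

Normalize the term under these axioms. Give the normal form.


normal form = (s (f (s (h (u))) (s (h (u)))))

1. (s (f (s (f (h (f (u) (u))) (u))) (s (h (u)))))  →  (s (f (s (h (f (u) (u)))) (s (h (u)))))
2. (s (f (s (h (f (u) (u)))) (s (h (u)))))  →  (s (f (s (h (u))) (s (h (u)))))


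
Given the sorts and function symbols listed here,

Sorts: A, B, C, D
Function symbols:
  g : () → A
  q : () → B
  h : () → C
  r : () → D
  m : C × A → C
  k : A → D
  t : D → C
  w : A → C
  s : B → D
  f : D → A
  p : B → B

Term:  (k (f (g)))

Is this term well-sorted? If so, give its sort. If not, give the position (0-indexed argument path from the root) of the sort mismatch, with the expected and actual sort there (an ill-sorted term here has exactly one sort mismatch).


ill-sorted at position [0, 0]: expected D, got A

    (g) : A
  (f (g)) : ✗ arg 0 at [0, 0] has sort A, expected D


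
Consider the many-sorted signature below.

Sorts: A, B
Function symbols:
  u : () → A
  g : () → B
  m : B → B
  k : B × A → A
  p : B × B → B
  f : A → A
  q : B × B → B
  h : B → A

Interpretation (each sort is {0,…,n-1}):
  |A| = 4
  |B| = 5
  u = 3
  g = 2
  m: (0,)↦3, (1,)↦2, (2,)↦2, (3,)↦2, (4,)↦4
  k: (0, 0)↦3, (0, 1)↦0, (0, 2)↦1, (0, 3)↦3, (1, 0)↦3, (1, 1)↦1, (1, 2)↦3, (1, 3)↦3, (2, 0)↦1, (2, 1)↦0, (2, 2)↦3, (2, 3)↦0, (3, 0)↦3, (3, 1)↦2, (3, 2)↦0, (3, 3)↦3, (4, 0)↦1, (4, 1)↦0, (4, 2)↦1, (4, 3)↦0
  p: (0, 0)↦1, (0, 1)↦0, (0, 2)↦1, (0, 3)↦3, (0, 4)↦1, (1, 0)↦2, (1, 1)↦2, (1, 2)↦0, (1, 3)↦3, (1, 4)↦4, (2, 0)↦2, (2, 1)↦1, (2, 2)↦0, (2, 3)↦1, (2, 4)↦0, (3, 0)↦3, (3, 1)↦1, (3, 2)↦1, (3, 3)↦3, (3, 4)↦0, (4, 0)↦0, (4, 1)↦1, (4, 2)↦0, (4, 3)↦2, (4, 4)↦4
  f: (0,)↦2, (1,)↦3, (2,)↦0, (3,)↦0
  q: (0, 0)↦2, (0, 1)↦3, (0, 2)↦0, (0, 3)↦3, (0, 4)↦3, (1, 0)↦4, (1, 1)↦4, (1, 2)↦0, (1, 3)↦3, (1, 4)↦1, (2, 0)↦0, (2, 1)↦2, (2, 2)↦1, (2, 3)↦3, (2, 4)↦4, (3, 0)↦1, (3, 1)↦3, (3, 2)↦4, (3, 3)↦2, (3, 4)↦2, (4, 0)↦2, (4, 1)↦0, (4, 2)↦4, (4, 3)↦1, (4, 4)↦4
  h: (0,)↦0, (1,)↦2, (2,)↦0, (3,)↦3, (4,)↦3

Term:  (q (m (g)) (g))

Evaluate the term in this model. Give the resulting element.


  g = 2
  (m (g)) = m(2,) = 2
  g = 2
  (q (m (g)) (g)) = q(2, 2) = 1

value = 1


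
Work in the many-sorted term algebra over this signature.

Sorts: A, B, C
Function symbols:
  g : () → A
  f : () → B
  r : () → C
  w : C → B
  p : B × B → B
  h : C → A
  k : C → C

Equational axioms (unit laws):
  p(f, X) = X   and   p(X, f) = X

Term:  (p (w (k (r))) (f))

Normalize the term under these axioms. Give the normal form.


normal form = (w (k (r)))

1. (p (w (k (r))) (f))  →  (w (k (r)))


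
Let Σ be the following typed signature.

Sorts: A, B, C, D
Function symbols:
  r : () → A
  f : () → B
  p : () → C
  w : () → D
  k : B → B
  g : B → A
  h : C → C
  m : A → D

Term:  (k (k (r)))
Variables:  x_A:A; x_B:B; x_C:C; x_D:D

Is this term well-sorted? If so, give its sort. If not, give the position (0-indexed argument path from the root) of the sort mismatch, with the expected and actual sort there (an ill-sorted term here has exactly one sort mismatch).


ill-sorted at position [0, 0]: expected B, got A

    (r) : A
  (k (r)) : ✗ arg 0 at [0, 0] has sort A, expected B


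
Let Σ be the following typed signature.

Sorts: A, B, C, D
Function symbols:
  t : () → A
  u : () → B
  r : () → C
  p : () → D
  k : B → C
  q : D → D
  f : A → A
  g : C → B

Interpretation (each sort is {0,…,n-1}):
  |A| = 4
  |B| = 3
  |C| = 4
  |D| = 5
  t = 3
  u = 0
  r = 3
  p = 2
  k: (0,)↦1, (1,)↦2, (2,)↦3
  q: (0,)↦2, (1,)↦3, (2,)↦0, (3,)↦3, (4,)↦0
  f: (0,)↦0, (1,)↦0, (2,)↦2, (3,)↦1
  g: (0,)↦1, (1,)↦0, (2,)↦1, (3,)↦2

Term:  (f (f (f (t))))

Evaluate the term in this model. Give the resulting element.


value = 0

  t = 3
  (f (t)) = f(3,) = 1
  (f (f (t))) = f(1,) = 0
  (f (f (f (t)))) = f(0,) = 0


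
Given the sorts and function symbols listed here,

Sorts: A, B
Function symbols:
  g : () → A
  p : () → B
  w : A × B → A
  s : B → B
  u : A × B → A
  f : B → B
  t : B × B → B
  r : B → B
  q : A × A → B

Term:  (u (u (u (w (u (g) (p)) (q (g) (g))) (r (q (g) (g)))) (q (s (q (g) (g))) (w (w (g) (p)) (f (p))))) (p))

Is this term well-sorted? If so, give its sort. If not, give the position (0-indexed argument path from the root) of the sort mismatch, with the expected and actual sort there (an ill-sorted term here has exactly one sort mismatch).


ill-sorted at position [0, 1, 0]: expected A, got B

          (g) : A
          (p) : B
        (u (g) (p)) : A
          (g) : A
          (g) : A
        (q (g) (g)) : B
      (w (u (g) (p)) (q (g) (g))) : A
          (g) : A
          (g) : A
        (q (g) (g)) : B
      (r (q (g) (g))) : B
    (u (w (u (g) (p)) (q (g) (g))) (r (q (g) (g)))) : A
          (g) : A
          (g) : A
        (q (g) (g)) : B
      (s (q (g) (g))) : B
          (g) : A
          (p) : B
        (w (g) (p)) : A
          (p) : B
        (f (p)) : B
      (w (w (g) (p)) (f (p))) : A
    (q (s (q (g) (g))) (w (w (g) (p)) (f (p)))) : ✗ arg 0 at [0, 1, 0] has sort B, expected A
  (p) : B


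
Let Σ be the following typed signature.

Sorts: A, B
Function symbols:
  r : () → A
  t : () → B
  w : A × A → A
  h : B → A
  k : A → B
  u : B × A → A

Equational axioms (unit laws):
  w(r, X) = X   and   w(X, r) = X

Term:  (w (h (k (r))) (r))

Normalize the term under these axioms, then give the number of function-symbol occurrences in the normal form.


1. (w (h (k (r))) (r))  →  (h (k (r)))
normal form: (h (k (r)))

size = 3


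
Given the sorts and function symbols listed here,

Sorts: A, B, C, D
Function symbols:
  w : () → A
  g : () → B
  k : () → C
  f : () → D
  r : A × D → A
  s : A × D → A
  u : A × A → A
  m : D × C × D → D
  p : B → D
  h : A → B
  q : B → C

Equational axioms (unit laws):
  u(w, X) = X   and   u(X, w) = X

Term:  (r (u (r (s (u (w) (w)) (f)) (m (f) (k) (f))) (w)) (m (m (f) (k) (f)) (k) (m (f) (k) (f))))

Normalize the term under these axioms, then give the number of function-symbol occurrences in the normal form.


1. (r (u (r (s (u (w) (w)) (f)) (m (f) (k) (f))) (w)) (m (m (f) (k) (f)) (k) (m (f) (k) (f))))  →  (r (r (s (u (w) (w)) (f)) (m (f) (k) (f))) (m (m (f) (k) (f)) (k) (m (f) (k) (f))))
2. (r (r (s (u (w) (w)) (f)) (m (f) (k) (f))) (m (m (f) (k) (f)) (k) (m (f) (k) (f))))  →  (r (r (s (w) (f)) (m (f) (k) (f))) (m (m (f) (k) (f)) (k) (m (f) (k) (f))))
normal form: (r (r (s (w) (f)) (m (f) (k) (f))) (m (m (f) (k) (f)) (k) (m (f) (k) (f))))

size = 19


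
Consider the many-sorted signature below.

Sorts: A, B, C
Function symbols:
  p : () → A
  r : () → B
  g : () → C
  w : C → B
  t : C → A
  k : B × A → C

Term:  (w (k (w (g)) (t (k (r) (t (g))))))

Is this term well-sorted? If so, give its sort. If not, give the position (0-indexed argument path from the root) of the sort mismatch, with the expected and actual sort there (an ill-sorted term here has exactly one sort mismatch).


      (g) : C
    (w (g)) : B
        (r) : B
          (g) : C
        (t (g)) : A
      (k (r) (t (g))) : C
    (t (k (r) (t (g)))) : A
  (k (w (g)) (t (k (r) (t (g))))) : C
(w (k (w (g)) (t (k (r) (t (g)))))) : B

well-sorted; sort = B


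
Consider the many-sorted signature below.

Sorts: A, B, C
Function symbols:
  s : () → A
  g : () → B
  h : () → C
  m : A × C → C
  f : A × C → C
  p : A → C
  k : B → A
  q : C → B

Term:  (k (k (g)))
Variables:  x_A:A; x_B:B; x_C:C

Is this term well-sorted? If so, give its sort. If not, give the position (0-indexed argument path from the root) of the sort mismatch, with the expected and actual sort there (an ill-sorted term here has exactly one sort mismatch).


    (g) : B
  (k (g)) : A
(k (k (g))) : ✗ arg 0 at [0] has sort A, expected B

ill-sorted at position [0]: expected B, got A


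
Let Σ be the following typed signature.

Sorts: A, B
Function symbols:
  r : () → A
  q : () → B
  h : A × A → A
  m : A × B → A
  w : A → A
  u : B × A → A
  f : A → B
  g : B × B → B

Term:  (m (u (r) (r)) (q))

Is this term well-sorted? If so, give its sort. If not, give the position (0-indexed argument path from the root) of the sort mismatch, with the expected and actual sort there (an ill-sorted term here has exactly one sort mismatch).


    (r) : A
    (r) : A
  (u (r) (r)) : ✗ arg 0 at [0, 0] has sort A, expected B
  (q) : B

ill-sorted at position [0, 0]: expected B, got A


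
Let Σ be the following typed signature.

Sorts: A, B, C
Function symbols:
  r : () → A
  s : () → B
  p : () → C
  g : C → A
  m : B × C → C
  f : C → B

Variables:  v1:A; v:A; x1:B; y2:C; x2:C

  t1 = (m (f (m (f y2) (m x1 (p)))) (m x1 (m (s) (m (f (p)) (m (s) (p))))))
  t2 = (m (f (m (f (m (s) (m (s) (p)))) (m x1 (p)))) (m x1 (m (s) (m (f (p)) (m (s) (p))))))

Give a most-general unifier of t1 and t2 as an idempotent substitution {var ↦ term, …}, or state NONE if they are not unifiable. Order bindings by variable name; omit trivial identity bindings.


{y2 ↦ (m (s) (m (s) (p)))}


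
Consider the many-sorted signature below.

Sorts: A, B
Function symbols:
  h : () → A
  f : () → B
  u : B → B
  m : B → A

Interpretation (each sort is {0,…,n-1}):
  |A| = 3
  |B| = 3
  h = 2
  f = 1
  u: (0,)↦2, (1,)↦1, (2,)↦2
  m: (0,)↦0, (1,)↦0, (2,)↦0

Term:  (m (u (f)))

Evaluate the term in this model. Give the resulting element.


value = 0

  f = 1
  (u (f)) = u(1,) = 1
  (m (u (f))) = m(1,) = 0


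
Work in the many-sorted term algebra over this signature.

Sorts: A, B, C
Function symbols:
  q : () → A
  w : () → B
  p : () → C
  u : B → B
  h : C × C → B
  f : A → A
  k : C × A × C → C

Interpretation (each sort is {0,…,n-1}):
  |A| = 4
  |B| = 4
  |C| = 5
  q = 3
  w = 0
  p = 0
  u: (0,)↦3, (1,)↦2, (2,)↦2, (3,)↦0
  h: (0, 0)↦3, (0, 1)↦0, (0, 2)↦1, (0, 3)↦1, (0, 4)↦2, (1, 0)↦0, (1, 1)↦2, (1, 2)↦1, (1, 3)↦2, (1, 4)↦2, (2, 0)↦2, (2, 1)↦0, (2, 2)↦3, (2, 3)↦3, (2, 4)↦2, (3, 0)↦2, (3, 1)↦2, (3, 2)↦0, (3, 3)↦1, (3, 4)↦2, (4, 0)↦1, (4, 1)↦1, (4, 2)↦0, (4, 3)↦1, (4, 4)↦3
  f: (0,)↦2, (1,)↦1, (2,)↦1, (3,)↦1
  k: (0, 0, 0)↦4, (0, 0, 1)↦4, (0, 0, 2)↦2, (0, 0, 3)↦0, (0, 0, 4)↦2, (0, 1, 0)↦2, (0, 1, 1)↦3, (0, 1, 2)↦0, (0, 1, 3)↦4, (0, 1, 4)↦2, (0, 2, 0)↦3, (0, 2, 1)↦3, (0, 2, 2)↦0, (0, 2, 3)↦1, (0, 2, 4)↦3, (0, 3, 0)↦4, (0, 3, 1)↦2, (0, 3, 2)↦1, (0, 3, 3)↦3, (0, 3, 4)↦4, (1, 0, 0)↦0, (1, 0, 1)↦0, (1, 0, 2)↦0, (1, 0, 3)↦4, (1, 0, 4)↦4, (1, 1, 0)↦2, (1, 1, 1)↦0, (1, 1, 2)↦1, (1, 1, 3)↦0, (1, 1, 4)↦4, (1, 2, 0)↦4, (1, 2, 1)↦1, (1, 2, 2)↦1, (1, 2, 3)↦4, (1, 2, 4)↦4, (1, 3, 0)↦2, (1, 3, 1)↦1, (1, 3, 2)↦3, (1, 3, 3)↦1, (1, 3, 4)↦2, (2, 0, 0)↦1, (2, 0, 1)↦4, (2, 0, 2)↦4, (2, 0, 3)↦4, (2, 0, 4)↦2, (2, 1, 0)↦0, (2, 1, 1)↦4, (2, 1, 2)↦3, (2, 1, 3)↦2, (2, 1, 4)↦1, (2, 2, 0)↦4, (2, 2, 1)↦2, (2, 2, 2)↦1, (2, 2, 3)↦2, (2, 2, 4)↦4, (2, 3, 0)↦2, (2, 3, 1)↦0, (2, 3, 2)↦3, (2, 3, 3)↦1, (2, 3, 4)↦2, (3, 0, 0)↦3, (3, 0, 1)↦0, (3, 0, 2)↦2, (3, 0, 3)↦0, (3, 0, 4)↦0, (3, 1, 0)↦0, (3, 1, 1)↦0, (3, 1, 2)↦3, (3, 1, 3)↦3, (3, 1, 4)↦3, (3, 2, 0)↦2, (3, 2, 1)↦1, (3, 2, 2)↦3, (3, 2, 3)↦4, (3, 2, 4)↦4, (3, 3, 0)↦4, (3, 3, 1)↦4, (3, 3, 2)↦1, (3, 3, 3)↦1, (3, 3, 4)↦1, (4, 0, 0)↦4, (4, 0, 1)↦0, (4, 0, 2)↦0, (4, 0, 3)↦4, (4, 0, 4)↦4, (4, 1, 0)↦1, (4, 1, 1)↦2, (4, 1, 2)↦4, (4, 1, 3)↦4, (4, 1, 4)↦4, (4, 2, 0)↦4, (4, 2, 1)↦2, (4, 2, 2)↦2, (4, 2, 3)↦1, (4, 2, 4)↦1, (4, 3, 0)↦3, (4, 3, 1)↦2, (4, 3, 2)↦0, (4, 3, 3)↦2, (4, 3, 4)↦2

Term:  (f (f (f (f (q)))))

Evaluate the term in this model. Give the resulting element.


value = 1

  q = 3
  (f (q)) = f(3,) = 1
  (f (f (q))) = f(1,) = 1
  (f (f (f (q)))) = f(1,) = 1
  (f (f (f (f (q))))) = f(1,) = 1


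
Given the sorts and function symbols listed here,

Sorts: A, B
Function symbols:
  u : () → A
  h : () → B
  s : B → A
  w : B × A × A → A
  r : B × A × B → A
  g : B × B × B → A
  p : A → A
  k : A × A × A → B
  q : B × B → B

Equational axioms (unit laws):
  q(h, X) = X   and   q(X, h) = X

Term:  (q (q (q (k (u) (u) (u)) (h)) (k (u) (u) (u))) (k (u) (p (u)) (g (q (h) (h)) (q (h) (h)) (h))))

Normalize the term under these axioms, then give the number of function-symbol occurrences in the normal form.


1. (q (q (q (k (u) (u) (u)) (h)) (k (u) (u) (u))) (k (u) (p (u)) (g (q (h) (h)) (q (h) (h)) (h))))  →  (q (q (k (u) (u) (u)) (k (u) (u) (u))) (k (u) (p (u)) (g (q (h) (h)) (q (h) (h)) (h))))
2. (q (q (k (u) (u) (u)) (k (u) (u) (u))) (k (u) (p (u)) (g (q (h) (h)) (q (h) (h)) (h))))  →  (q (q (k (u) (u) (u)) (k (u) (u) (u))) (k (u) (p (u)) (g (h) (q (h) (h)) (h))))
3. (q (q (k (u) (u) (u)) (k (u) (u) (u))) (k (u) (p (u)) (g (h) (q (h) (h)) (h))))  →  (q (q (k (u) (u) (u)) (k (u) (u) (u))) (k (u) (p (u)) (g (h) (h) (h))))
normal form: (q (q (k (u) (u) (u)) (k (u) (u) (u))) (k (u) (p (u)) (g (h) (h) (h))))

size = 18


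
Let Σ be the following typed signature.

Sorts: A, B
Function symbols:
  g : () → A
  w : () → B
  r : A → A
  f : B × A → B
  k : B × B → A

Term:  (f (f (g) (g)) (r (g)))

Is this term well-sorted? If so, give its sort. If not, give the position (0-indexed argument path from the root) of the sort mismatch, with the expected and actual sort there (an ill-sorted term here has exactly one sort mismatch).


ill-sorted at position [0, 0]: expected B, got A

    (g) : A
    (g) : A
  (f (g) (g)) : ✗ arg 0 at [0, 0] has sort A, expected B
    (g) : A
  (r (g)) : A


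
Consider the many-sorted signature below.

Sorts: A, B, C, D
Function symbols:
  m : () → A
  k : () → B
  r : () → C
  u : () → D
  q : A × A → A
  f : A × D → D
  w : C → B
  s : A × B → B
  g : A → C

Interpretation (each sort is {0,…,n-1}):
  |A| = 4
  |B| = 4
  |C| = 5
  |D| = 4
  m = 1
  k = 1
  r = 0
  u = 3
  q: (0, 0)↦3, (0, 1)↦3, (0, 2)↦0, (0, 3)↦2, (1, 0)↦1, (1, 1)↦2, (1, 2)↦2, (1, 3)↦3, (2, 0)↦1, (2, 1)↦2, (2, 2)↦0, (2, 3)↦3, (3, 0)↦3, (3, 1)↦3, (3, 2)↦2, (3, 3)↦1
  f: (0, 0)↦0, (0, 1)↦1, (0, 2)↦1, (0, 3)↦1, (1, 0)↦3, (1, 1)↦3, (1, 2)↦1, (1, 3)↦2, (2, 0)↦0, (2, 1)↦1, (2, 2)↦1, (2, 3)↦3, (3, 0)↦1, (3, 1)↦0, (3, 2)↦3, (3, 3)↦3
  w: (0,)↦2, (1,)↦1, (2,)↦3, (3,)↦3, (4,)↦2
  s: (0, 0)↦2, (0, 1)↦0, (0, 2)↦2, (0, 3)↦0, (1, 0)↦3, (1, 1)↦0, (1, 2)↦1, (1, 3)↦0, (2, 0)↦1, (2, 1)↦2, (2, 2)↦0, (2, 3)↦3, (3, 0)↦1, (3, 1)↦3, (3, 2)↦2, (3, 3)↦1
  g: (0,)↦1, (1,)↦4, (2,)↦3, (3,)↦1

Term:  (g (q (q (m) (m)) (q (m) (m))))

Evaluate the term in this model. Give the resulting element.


value = 1

  m = 1
  m = 1
  (q (m) (m)) = q(1, 1) = 2
  m = 1
  m = 1
  (q (m) (m)) = q(1, 1) = 2
  (q (q (m) (m)) (q (m) (m))) = q(2, 2) = 0
  (g (q (q (m) (m)) (q (m) (m)))) = g(0,) = 1


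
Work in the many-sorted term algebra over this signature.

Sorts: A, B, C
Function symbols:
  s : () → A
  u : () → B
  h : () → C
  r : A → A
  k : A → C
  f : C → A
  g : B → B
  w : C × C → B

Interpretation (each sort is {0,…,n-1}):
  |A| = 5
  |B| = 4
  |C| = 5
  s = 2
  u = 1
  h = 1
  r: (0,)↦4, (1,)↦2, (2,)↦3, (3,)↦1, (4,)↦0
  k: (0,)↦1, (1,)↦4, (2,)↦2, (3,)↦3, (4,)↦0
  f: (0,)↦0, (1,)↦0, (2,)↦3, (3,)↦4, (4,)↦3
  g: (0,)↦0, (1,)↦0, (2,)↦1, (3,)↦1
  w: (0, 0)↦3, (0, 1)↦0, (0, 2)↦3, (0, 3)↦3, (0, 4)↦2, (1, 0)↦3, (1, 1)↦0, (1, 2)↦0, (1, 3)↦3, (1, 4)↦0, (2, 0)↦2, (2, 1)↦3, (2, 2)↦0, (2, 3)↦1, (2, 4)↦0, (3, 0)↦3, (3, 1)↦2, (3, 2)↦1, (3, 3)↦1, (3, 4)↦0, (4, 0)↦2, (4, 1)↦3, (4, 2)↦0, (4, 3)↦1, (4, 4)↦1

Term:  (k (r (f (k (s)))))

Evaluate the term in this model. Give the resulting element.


value = 4

  s = 2
  (k (s)) = k(2,) = 2
  (f (k (s))) = f(2,) = 3
  (r (f (k (s)))) = r(3,) = 1
  (k (r (f (k (s))))) = k(1,) = 4


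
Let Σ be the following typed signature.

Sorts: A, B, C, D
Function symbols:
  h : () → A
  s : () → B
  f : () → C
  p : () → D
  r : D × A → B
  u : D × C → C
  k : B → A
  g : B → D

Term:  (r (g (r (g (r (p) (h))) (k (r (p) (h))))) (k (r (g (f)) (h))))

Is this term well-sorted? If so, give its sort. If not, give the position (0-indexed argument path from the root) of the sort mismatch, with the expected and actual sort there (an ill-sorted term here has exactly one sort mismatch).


ill-sorted at position [1, 0, 0, 0]: expected B, got C

          (p) : D
          (h) : A
        (r (p) (h)) : B
      (g (r (p) (h))) : D
          (p) : D
          (h) : A
        (r (p) (h)) : B
      (k (r (p) (h))) : A
    (r (g (r (p) (h))) (k (r (p) (h)))) : B
  (g (r (g (r (p) (h))) (k (r (p) (h))))) : D
        (f) : C
      (g (f)) : ✗ arg 0 at [1, 0, 0, 0] has sort C, expected B
      (h) : A


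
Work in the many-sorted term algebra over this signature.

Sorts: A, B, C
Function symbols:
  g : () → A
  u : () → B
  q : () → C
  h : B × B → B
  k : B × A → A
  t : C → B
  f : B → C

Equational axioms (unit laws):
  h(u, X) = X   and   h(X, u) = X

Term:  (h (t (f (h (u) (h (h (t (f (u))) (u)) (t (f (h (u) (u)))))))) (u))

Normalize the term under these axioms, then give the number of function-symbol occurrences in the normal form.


1. (h (t (f (h (u) (h (h (t (f (u))) (u)) (t (f (h (u) (u)))))))) (u))  →  (t (f (h (u) (h (h (t (f (u))) (u)) (t (f (h (u) (u))))))))
2. (t (f (h (u) (h (h (t (f (u))) (u)) (t (f (h (u) (u))))))))  →  (t (f (h (h (t (f (u))) (u)) (t (f (h (u) (u)))))))
3. (t (f (h (h (t (f (u))) (u)) (t (f (h (u) (u)))))))  →  (t (f (h (t (f (u))) (t (f (h (u) (u)))))))
4. (t (f (h (t (f (u))) (t (f (h (u) (u)))))))  →  (t (f (h (t (f (u))) (t (f (u))))))
normal form: (t (f (h (t (f (u))) (t (f (u))))))

size = 9


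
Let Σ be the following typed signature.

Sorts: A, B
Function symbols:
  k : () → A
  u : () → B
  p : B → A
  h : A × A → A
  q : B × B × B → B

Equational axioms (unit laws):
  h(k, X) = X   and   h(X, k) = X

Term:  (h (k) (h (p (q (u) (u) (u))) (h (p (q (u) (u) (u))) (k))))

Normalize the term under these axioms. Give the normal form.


1. (h (k) (h (p (q (u) (u) (u))) (h (p (q (u) (u) (u))) (k))))  →  (h (p (q (u) (u) (u))) (h (p (q (u) (u) (u))) (k)))
2. (h (p (q (u) (u) (u))) (h (p (q (u) (u) (u))) (k)))  →  (h (p (q (u) (u) (u))) (p (q (u) (u) (u))))

normal form = (h (p (q (u) (u) (u))) (p (q (u) (u) (u))))


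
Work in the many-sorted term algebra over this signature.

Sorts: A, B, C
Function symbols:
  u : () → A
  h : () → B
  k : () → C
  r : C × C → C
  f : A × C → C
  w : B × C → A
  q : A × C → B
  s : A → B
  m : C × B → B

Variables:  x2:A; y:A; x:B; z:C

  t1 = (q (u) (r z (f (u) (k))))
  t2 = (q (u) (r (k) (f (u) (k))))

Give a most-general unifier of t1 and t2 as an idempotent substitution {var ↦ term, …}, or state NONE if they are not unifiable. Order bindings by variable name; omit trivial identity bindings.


{z ↦ (k)}


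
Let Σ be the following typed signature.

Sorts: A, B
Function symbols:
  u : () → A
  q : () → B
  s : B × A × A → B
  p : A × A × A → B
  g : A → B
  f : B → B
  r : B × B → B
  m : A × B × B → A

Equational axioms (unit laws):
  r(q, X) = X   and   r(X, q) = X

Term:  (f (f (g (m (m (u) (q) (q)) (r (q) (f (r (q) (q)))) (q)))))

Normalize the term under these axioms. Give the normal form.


normal form = (f (f (g (m (m (u) (q) (q)) (f (q)) (q)))))

1. (f (f (g (m (m (u) (q) (q)) (r (q) (f (r (q) (q)))) (q)))))  →  (f (f (g (m (m (u) (q) (q)) (f (r (q) (q))) (q)))))
2. (f (f (g (m (m (u) (q) (q)) (f (r (q) (q))) (q)))))  →  (f (f (g (m (m (u) (q) (q)) (f (q)) (q)))))


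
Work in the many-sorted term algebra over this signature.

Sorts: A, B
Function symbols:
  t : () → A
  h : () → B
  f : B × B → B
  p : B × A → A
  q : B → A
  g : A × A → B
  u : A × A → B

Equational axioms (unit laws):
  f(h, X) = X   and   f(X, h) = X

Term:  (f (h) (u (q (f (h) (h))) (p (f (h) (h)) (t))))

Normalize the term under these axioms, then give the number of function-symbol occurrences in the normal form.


size = 6

1. (f (h) (u (q (f (h) (h))) (p (f (h) (h)) (t))))  →  (u (q (f (h) (h))) (p (f (h) (h)) (t)))
2. (u (q (f (h) (h))) (p (f (h) (h)) (t)))  →  (u (q (h)) (p (f (h) (h)) (t)))
3. (u (q (h)) (p (f (h) (h)) (t)))  →  (u (q (h)) (p (h) (t)))
normal form: (u (q (h)) (p (h) (t)))


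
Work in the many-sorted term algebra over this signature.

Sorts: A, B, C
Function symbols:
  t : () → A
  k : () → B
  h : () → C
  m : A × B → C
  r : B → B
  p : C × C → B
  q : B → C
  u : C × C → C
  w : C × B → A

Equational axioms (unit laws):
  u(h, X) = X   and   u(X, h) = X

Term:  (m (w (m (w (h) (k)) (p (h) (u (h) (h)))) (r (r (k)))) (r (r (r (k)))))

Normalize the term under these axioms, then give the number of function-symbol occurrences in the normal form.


1. (m (w (m (w (h) (k)) (p (h) (u (h) (h)))) (r (r (k)))) (r (r (r (k)))))  →  (m (w (m (w (h) (k)) (p (h) (h))) (r (r (k)))) (r (r (r (k)))))
normal form: (m (w (m (w (h) (k)) (p (h) (h))) (r (r (k)))) (r (r (r (k)))))

size = 16


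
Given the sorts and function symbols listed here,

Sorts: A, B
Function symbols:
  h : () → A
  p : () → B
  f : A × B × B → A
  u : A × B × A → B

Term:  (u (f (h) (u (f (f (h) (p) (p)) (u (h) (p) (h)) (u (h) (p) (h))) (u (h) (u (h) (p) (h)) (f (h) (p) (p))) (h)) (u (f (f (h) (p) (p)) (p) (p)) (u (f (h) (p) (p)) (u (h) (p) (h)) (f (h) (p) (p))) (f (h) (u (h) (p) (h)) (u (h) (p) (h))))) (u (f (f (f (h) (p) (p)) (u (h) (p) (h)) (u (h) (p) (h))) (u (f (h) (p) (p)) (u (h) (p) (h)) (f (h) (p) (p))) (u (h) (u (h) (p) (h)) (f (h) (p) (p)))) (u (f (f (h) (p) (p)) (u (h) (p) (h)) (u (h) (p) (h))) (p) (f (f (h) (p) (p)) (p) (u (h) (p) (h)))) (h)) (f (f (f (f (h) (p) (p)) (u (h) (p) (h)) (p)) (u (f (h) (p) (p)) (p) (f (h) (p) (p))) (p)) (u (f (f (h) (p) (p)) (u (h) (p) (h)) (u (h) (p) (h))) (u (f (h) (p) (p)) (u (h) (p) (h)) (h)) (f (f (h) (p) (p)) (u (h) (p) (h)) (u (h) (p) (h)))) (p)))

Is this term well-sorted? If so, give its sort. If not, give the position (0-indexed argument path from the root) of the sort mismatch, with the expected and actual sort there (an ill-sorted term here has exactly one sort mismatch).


    (h) : A
          (h) : A
          (p) : B
          (p) : B
        (f (h) (p) (p)) : A
          (h) : A
          (p) : B
          (h) : A
        (u (h) (p) (h)) : B
          (h) : A
          (p) : B
          (h) : A
        (u (h) (p) (h)) : B
      (f (f (h) (p) (p)) (u (h) (p) (h)) (u (h) (p) (h))) : A
        (h) : A
          (h) : A
          (p) : B
          (h) : A
        (u (h) (p) (h)) : B
          (h) : A
          (p) : B
          (p) : B
        (f (h) (p) (p)) : A
      (u (h) (u (h) (p) (h)) (f (h) (p) (p))) : B
      (h) : A
    (u (f (f (h) (p) (p)) (u (h) (p) (h)) (u (h) (p) (h))) (u (h) (u (h) (p) (h)) (f (h) (p) (p))) (h)) : B
          (h) : A
          (p) : B
          (p) : B
        (f (h) (p) (p)) : A
        (p) : B
        (p) : B
      (f (f (h) (p) (p)) (p) (p)) : A
          (h) : A
          (p) : B
          (p) : B
        (f (h) (p) (p)) : A
          (h) : A
          (p) : B
          (h) : A
        (u (h) (p) (h)) : B
          (h) : A
          (p) : B
          (p) : B
        (f (h) (p) (p)) : A
      (u (f (h) (p) (p)) (u (h) (p) (h)) (f (h) (p) (p))) : B
        (h) : A
          (h) : A
          (p) : B
          (h) : A
        (u (h) (p) (h)) : B
          (h) : A
          (p) : B
          (h) : A
        (u (h) (p) (h)) : B
      (f (h) (u (h) (p) (h)) (u (h) (p) (h))) : A
    (u (f (f (h) (p) (p)) (p) (p)) (u (f (h) (p) (p)) (u (h) (p) (h)) (f (h) (p) (p))) (f (h) (u (h) (p) (h)) (u (h) (p) (h)))) : B
  (f (h) (u (f (f (h) (p) (p)) (u (h) (p) (h)) (u (h) (p) (h))) (u (h) (u (h) (p) (h)) (f (h) (p) (p))) (h)) (u (f (f (h) (p) (p)) (p) (p)) (u (f (h) (p) (p)) (u (h) (p) (h)) (f (h) (p) (p))) (f (h) (u (h) (p) (h)) (u (h) (p) (h))))) : A
          (h) : A
          (p) : B
          (p) : B
        (f (h) (p) (p)) : A
          (h) : A
          (p) : B
          (h) : A
        (u (h) (p) (h)) : B
          (h) : A
          (p) : B
          (h) : A
        (u (h) (p) (h)) : B
      (f (f (h) (p) (p)) (u (h) (p) (h)) (u (h) (p) (h))) : A
          (h) : A
          (p) : B
          (p) : B
        (f (h) (p) (p)) : A
          (h) : A
          (p) : B
          (h) : A
        (u (h) (p) (h)) : B
          (h) : A
          (p) : B
          (p) : B
        (f (h) (p) (p)) : A
      (u (f (h) (p) (p)) (u (h) (p) (h)) (f (h) (p) (p))) : B
        (h) : A
          (h) : A
          (p) : B
          (h) : A
        (u (h) (p) (h)) : B
          (h) : A
          (p) : B
          (p) : B
        (f (h) (p) (p)) : A
      (u (h) (u (h) (p) (h)) (f (h) (p) (p))) : B
    (f (f (f (h) (p) (p)) (u (h) (p) (h)) (u (h) (p) (h))) (u (f (h) (p) (p)) (u (h) (p) (h)) (f (h) (p) (p))) (u (h) (u (h) (p) (h)) (f (h) (p) (p)))) : A
          (h) : A
          (p) : B
          (p) : B
        (f (h) (p) (p)) : A
          (h) : A
          (p) : B
          (h) : A
        (u (h) (p) (h)) : B
          (h) : A
          (p) : B
          (h) : A
        (u (h) (p) (h)) : B
      (f (f (h) (p) (p)) (u (h) (p) (h)) (u (h) (p) (h))) : A
      (p) : B
          (h) : A
          (p) : B
          (p) : B
        (f (h) (p) (p)) : A
        (p) : B
          (h) : A
          (p) : B
          (h) : A
        (u (h) (p) (h)) : B
      (f (f (h) (p) (p)) (p) (u (h) (p) (h))) : A
    (u (f (f (h) (p) (p)) (u (h) (p) (h)) (u (h) (p) (h))) (p) (f (f (h) (p) (p)) (p) (u (h) (p) (h)))) : B
    (h) : A
  (u (f (f (f (h) (p) (p)) (u (h) (p) (h)) (u (h) (p) (h))) (u (f (h) (p) (p)) (u (h) (p) (h)) (f (h) (p) (p))) (u (h) (u (h) (p) (h)) (f (h) (p) (p)))) (u (f (f (h) (p) (p)) (u (h) (p) (h)) (u (h) (p) (h))) (p) (f (f (h) (p) (p)) (p) (u (h) (p) (h)))) (h)) : B
          (h) : A
          (p) : B
          (p) : B
        (f (h) (p) (p)) : A
          (h) : A
          (p) : B
          (h) : A
        (u (h) (p) (h)) : B
        (p) : B
      (f (f (h) (p) (p)) (u (h) (p) (h)) (p)) : A
          (h) : A
          (p) : B
          (p) : B
        (f (h) (p) (p)) : A
        (p) : B
          (h) : A
          (p) : B
          (p) : B
        (f (h) (p) (p)) : A
      (u (f (h) (p) (p)) (p) (f (h) (p) (p))) : B
      (p) : B
    (f (f (f (h) (p) (p)) (u (h) (p) (h)) (p)) (u (f (h) (p) (p)) (p) (f (h) (p) (p))) (p)) : A
          (h) : A
          (p) : B
          (p) : B
        (f (h) (p) (p)) : A
          (h) : A
          (p) : B
          (h) : A
        (u (h) (p) (h)) : B
          (h) : A
          (p) : B
          (h) : A
        (u (h) (p) (h)) : B
      (f (f (h) (p) (p)) (u (h) (p) (h)) (u (h) (p) (h))) : A
          (h) : A
          (p) : B
          (p) : B
        (f (h) (p) (p)) : A
          (h) : A
          (p) : B
          (h) : A
        (u (h) (p) (h)) : B
        (h) : A
      (u (f (h) (p) (p)) (u (h) (p) (h)) (h)) : B
          (h) : A
          (p) : B
          (p) : B
        (f (h) (p) (p)) : A
          (h) : A
          (p) : B
          (h) : A
        (u (h) (p) (h)) : B
          (h) : A
          (p) : B
          (h) : A
        (u (h) (p) (h)) : B
      (f (f (h) (p) (p)) (u (h) (p) (h)) (u (h) (p) (h))) : A
    (u (f (f (h) (p) (p)) (u (h) (p) (h)) (u (h) (p) (h))) (u (f (h) (p) (p)) (u (h) (p) (h)) (h)) (f (f (h) (p) (p)) (u (h) (p) (h)) (u (h) (p) (h)))) : B
    (p) : B
  (f (f (f (f (h) (p) (p)) (u (h) (p) (h)) (p)) (u (f (h) (p) (p)) (p) (f (h) (p) (p))) (p)) (u (f (f (h) (p) (p)) (u (h) (p) (h)) (u (h) (p) (h))) (u (f (h) (p) (p)) (u (h) (p) (h)) (h)) (f (f (h) (p) (p)) (u (h) (p) (h)) (u (h) (p) (h)))) (p)) : A
(u (f (h) (u (f (f (h) (p) (p)) (u (h) (p) (h)) (u (h) (p) (h))) (u (h) (u (h) (p) (h)) (f (h) (p) (p))) (h)) (u (f (f (h) (p) (p)) (p) (p)) (u (f (h) (p) (p)) (u (h) (p) (h)) (f (h) (p) (p))) (f (h) (u (h) (p) (h)) (u (h) (p) (h))))) (u (f (f (f (h) (p) (p)) (u (h) (p) (h)) (u (h) (p) (h))) (u (f (h) (p) (p)) (u (h) (p) (h)) (f (h) (p) (p))) (u (h) (u (h) (p) (h)) (f (h) (p) (p)))) (u (f (f (h) (p) (p)) (u (h) (p) (h)) (u (h) (p) (h))) (p) (f (f (h) (p) (p)) (p) (u (h) (p) (h)))) (h)) (f (f (f (f (h) (p) (p)) (u (h) (p) (h)) (p)) (u (f (h) (p) (p)) (p) (f (h) (p) (p))) (p)) (u (f (f (h) (p) (p)) (u (h) (p) (h)) (u (h) (p) (h))) (u (f (h) (p) (p)) (u (h) (p) (h)) (h)) (f (f (h) (p) (p)) (u (h) (p) (h)) (u (h) (p) (h)))) (p))) : B

well-sorted; sort = B
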